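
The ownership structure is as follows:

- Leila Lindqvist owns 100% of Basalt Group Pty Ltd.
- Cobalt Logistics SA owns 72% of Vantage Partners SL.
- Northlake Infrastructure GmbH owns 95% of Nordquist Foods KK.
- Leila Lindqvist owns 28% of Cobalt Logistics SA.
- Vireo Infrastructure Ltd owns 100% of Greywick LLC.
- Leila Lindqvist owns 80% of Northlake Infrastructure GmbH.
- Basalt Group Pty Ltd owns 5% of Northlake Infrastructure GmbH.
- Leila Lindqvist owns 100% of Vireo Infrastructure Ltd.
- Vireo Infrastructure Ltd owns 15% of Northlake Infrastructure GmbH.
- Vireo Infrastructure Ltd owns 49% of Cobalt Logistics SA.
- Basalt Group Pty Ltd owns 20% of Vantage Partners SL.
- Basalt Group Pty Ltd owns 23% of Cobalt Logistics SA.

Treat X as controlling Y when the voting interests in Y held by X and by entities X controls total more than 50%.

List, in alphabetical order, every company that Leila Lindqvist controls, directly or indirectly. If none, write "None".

Leila holds 100% of Vireo, so Leila controls Vireo.
Leila holds 100% of Basalt, so Leila controls Basalt.
Leila and Vireo and Basalt together hold 80% + 15% + 5% = 100% of Northlake, so Leila controls Northlake.
Leila and Vireo and Basalt together hold 28% + 49% + 23% = 100% of Cobalt, so Leila controls Cobalt.
Northlake holds 95% of Nordquist, so Leila controls Nordquist.
Basalt and Cobalt together hold 20% + 72% = 92% of Vantage, so Leila controls Vantage.
Vireo holds 100% of Greywick, so Leila controls Greywick.

Basalt Group Pty Ltd, Cobalt Logistics SA, Greywick LLC, Nordquist Foods KK, Northlake Infrastructure GmbH, Vantage Partners SL, Vireo Infrastructure Ltd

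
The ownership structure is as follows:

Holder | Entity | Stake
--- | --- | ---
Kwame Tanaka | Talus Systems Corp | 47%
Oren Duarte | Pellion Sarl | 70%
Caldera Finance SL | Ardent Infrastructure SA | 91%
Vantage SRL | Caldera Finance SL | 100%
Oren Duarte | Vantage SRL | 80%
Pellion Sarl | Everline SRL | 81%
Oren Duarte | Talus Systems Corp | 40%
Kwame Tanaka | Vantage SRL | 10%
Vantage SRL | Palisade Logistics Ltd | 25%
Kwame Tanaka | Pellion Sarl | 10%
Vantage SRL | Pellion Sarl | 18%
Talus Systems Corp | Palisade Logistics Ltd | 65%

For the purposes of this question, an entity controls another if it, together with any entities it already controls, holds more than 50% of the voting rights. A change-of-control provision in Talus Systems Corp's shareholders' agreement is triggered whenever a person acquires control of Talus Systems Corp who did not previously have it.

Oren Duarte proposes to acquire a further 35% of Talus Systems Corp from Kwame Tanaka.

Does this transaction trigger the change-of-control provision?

The purchase adds only to Oren's holdings (Kwame's stake shrinks), so Oren is the only person who could newly come to control Talus.
Oren holds 80% of Vantage, so Oren controls Vantage.
Oren and Vantage together hold 70% + 18% = 88% of Pellion, so Oren controls Pellion.
Vantage holds 100% of Caldera, so Oren controls Caldera.
Pellion holds 81% of Everline, so Oren controls Everline.
Caldera holds 91% of Ardent, so Oren controls Ardent.
In Talus, Oren's side holds only 40%, not > 50%.
So before the transaction, Oren does not control Talus.
After the purchase, Oren's direct stake in Talus rises to 40% + 35% = 75%, and Kwame's stake falls to 12%.
Oren holds 75% of Talus, so Oren controls Talus.
Oren did not control Talus before and does after, so the clause is triggered.

Yes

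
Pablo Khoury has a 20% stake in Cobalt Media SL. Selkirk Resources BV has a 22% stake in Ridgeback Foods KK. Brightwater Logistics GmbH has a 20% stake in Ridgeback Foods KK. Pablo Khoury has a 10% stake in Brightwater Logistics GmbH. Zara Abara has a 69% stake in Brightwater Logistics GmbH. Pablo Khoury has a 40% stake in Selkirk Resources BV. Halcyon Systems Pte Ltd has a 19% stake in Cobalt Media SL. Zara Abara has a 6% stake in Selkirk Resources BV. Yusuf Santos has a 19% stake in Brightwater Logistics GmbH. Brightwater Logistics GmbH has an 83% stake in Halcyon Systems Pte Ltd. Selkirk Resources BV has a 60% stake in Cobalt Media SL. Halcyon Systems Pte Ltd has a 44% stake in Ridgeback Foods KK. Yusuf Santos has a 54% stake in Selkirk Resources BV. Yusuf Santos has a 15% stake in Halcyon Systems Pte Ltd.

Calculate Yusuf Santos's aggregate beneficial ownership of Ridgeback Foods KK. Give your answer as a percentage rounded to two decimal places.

Yusuf reaches Ridgeback along 4 paths.
Via Brightwater → Halcyon: 19% × 83% × 44% = 6.9388%.
Via Halcyon: 15% × 44% = 6.6%.
Via Brightwater: 19% × 20% = 3.8%.
Via Selkirk: 54% × 22% = 11.88%.
Total: 6.9388% + 6.6% + 3.8% + 11.88% = 29.2188%.
Rounded: 29.22%.

29.22%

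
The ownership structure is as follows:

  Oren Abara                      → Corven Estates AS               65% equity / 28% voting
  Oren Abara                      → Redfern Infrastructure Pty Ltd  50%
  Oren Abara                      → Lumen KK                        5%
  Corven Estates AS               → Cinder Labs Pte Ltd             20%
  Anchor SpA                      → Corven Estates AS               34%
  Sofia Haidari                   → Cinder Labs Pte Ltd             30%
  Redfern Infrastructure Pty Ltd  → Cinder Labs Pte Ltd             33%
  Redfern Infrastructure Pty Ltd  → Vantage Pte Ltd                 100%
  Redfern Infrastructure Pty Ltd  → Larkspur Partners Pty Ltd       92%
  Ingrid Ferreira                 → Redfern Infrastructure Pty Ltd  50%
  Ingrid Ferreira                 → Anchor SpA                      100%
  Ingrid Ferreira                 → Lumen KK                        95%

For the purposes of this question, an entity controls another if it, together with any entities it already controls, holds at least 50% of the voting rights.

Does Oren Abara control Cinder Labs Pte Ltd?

No

Oren holds 50% of Redfern, so Oren controls Redfern.
Redfern holds 100% of Vantage, so Oren controls Vantage.
Redfern holds 92% of Larkspur, so Oren controls Larkspur.
In Cinder, Oren's side holds only 33%, not ≥ 50%.
So Oren does not control Cinder.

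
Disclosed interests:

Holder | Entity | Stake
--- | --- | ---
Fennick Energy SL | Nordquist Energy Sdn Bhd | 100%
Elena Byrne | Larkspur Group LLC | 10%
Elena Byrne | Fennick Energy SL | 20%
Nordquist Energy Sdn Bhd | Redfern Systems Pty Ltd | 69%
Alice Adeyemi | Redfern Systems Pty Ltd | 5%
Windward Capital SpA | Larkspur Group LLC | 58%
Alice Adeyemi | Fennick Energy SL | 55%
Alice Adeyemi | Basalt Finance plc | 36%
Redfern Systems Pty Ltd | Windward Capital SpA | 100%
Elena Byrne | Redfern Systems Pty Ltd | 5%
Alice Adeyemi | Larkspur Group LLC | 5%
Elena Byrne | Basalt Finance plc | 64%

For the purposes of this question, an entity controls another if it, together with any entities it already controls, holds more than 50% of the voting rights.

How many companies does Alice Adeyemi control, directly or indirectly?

Alice holds 55% of Fennick, so Alice controls Fennick.
Fennick holds 100% of Nordquist, so Alice controls Nordquist.
Alice and Nordquist together hold 5% + 69% = 74% of Redfern, so Alice controls Redfern.
Redfern holds 100% of Windward, so Alice controls Windward.
Windward and Alice together hold 58% + 5% = 63% of Larkspur, so Alice controls Larkspur.
No other company's threshold is met.
Alice controls 5 companies.

5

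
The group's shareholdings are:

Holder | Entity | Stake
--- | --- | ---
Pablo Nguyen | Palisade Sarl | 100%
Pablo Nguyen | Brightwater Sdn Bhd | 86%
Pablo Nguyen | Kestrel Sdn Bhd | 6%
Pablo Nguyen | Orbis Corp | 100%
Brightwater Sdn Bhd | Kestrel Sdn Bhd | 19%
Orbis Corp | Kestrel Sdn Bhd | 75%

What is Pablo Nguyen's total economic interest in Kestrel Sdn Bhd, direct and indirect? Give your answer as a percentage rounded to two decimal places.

Pablo reaches Kestrel along 3 paths.
Via Brightwater: 86% × 19% = 16.34%.
Via Orbis: 100% × 75% = 75%.
Direct stake: 6% = 6%.
Total: 16.34% + 75% + 6% = 97.34%.

97.34%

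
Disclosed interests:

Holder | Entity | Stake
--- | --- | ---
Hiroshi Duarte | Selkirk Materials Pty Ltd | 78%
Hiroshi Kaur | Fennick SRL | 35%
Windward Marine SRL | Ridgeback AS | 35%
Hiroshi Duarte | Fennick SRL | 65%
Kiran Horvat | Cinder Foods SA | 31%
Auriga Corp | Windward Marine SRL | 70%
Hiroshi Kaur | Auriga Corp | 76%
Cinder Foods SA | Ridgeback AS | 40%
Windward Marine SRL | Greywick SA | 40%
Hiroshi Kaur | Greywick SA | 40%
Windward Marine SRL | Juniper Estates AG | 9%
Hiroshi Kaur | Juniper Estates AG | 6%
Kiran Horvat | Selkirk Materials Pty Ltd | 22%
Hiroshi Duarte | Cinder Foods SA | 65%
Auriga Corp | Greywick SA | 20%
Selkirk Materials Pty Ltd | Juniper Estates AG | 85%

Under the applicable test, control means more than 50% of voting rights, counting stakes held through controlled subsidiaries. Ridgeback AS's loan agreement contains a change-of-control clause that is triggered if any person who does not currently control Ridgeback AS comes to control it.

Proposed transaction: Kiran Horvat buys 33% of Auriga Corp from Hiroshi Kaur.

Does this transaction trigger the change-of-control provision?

No

The purchase adds only to Kiran's holdings (Hiroshi Kaur's stake shrinks), so Kiran is the only person who could newly come to control Ridgeback.
Kiran's largest direct stake is 31% in Cinder, which does not meet the threshold, so Kiran controls no company.
Neither Kiran nor any entity Kiran controls holds any voting interest in Ridgeback.
So before the transaction, Kiran does not control Ridgeback.
After the purchase, Kiran holds 33% of Auriga directly, and Hiroshi Kaur's stake falls to 43%.
Kiran's side now holds 33% of Auriga, not > 50%, so Kiran still does not control Auriga.
After the transaction, neither Kiran nor any entity Kiran controls holds a voting interest in Ridgeback, so Kiran still does not control it.
No new person acquires control, so the clause is not triggered.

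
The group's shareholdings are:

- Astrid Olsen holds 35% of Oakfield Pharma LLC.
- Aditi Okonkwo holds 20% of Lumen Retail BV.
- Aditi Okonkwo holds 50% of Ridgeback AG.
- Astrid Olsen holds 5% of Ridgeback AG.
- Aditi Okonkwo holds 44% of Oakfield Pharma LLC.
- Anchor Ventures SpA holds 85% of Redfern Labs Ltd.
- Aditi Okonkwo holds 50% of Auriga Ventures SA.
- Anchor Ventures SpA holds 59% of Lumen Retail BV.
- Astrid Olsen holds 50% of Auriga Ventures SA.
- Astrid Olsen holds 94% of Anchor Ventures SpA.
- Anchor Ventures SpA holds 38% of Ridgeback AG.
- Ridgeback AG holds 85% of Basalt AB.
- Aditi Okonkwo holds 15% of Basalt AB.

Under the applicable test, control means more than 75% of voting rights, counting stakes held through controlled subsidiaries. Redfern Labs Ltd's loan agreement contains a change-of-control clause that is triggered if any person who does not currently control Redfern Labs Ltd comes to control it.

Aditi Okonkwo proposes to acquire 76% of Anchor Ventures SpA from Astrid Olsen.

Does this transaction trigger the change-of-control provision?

Yes

The purchase adds only to Aditi's holdings (Astrid's stake shrinks), so Aditi is the only person who could newly come to control Redfern.
Aditi's largest direct stake is 50% in Auriga, which does not meet the threshold, so Aditi controls no company.
Neither Aditi nor any entity Aditi controls holds any voting interest in Redfern.
So before the transaction, Aditi does not control Redfern.
After the purchase, Aditi holds 76% of Anchor directly, and Astrid's stake falls to 18%.
Aditi holds 76% of Anchor, so Aditi controls Anchor.
Anchor holds 85% of Redfern, so Aditi controls Redfern.
Aditi did not control Redfern before and does after, so the clause is triggered.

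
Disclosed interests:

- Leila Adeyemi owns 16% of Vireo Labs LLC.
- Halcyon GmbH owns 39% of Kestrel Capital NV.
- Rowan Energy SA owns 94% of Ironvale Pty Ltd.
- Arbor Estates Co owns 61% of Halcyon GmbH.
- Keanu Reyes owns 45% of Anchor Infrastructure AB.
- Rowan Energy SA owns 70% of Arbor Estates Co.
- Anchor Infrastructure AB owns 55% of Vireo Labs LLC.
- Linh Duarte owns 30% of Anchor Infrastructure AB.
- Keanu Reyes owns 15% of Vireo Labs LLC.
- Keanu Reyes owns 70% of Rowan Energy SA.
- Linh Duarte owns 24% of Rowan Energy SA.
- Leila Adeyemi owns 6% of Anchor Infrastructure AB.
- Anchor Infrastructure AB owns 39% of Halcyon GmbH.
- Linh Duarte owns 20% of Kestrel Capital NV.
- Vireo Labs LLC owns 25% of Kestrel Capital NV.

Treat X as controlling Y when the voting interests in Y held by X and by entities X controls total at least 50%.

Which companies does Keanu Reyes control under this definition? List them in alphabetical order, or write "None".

Keanu holds 70% of Rowan, so Keanu controls Rowan.
Rowan holds 70% of Arbor, so Keanu controls Arbor.
Arbor holds 61% of Halcyon, so Keanu controls Halcyon.
Rowan holds 94% of Ironvale, so Keanu controls Ironvale.
No other company's threshold is met.

Arbor Estates Co, Halcyon GmbH, Ironvale Pty Ltd, Rowan Energy SA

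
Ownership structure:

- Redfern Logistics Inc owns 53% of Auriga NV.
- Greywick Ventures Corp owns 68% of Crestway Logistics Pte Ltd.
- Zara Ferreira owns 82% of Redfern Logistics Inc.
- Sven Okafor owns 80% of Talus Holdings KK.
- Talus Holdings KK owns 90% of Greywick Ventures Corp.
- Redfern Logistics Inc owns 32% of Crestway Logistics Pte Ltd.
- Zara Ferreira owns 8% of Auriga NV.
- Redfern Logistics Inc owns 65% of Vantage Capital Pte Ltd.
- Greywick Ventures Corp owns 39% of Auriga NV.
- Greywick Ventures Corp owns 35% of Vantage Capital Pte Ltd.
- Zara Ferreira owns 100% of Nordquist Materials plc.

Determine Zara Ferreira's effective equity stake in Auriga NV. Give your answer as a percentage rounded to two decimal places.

Zara reaches Auriga along 2 paths.
Direct stake: 8% = 8%.
Via Redfern: 82% × 53% = 43.46%.
Total: 8% + 43.46% = 51.46%.

51.46%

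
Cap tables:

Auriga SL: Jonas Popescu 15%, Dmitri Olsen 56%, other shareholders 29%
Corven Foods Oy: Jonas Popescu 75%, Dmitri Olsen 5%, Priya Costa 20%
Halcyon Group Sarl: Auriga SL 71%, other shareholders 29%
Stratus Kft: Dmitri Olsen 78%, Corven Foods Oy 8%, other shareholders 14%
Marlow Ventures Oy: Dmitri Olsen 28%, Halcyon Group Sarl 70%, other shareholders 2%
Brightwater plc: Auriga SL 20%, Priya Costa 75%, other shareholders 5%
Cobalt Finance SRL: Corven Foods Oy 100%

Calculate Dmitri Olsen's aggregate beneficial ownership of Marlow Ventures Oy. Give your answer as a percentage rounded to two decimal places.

Dmitri reaches Marlow along 2 paths.
Direct stake: 28% = 28%.
Via Auriga → Halcyon: 56% × 71% × 70% = 27.832%.
Total: 28% + 27.832% = 55.832%.
Rounded: 55.83%.

55.83%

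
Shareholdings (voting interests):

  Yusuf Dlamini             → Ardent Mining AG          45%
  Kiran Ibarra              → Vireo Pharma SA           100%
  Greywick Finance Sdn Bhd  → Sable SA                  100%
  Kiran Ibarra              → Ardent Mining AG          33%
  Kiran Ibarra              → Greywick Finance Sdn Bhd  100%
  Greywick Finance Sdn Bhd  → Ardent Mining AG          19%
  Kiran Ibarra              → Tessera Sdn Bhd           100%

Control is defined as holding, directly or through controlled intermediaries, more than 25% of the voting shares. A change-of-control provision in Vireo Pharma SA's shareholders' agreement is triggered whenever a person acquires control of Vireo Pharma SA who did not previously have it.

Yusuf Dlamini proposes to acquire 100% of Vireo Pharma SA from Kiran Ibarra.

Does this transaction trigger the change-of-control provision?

Yes

The purchase adds only to Yusuf's holdings (Kiran's stake shrinks), so Yusuf is the only person who could newly come to control Vireo.
Yusuf holds 45% of Ardent, so Yusuf controls Ardent.
Neither Yusuf nor any entity Yusuf controls holds any voting interest in Vireo.
So before the transaction, Yusuf does not control Vireo.
After the purchase, Yusuf holds 100% of Vireo directly, and Kiran's stake falls to 0%.
Yusuf holds 100% of Vireo, so Yusuf controls Vireo.
Yusuf did not control Vireo before and does after, so the clause is triggered.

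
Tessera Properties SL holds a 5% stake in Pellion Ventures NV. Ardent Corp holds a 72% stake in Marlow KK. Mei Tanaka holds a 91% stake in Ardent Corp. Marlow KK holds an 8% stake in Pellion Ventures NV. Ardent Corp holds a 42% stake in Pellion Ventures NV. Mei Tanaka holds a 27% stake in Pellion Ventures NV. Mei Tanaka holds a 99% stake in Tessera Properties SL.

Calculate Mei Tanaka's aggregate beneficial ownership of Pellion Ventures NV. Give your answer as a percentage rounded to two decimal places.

75.41%

Mei reaches Pellion along 4 paths.
Via Ardent → Marlow: 91% × 72% × 8% = 5.2416%.
Via Ardent: 91% × 42% = 38.22%.
Direct stake: 27% = 27%.
Via Tessera: 99% × 5% = 4.95%.
Total: 5.2416% + 38.22% + 27% + 4.95% = 75.4116%.
Rounded: 75.41%.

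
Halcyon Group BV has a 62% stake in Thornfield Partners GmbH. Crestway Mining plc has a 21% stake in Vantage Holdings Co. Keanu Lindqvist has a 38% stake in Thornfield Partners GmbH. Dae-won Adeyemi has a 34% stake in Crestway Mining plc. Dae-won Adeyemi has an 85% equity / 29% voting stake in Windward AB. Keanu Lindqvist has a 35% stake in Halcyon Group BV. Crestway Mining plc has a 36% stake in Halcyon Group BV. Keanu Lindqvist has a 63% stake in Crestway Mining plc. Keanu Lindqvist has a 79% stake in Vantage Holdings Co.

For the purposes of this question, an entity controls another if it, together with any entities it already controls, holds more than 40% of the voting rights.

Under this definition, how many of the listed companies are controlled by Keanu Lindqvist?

4

Keanu holds 63% of Crestway, so Keanu controls Crestway.
Crestway and Keanu together hold 36% + 35% = 71% of Halcyon, so Keanu controls Halcyon.
Keanu and Halcyon together hold 38% + 62% = 100% of Thornfield, so Keanu controls Thornfield.
Crestway and Keanu together hold 21% + 79% = 100% of Vantage, so Keanu controls Vantage.
No other company's threshold is met.
Keanu controls 4 companies.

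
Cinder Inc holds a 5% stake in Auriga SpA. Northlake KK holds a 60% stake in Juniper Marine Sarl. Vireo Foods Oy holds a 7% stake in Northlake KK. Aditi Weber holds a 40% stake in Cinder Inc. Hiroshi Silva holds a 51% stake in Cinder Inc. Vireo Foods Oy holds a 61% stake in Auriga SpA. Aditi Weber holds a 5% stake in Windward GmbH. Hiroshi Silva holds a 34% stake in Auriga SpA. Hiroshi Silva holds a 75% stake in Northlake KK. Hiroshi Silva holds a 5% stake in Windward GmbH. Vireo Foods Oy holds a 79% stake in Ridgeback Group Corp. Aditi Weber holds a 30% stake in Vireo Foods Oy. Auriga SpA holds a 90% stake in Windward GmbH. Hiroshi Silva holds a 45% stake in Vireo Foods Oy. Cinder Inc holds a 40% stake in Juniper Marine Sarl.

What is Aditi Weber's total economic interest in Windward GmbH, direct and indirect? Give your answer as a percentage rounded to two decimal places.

23.27%

Aditi reaches Windward along 3 paths.
Via Cinder → Auriga: 40% × 5% × 90% = 1.8%.
Via Vireo → Auriga: 30% × 61% × 90% = 16.47%.
Direct stake: 5% = 5%.
Total: 1.8% + 16.47% + 5% = 23.27%.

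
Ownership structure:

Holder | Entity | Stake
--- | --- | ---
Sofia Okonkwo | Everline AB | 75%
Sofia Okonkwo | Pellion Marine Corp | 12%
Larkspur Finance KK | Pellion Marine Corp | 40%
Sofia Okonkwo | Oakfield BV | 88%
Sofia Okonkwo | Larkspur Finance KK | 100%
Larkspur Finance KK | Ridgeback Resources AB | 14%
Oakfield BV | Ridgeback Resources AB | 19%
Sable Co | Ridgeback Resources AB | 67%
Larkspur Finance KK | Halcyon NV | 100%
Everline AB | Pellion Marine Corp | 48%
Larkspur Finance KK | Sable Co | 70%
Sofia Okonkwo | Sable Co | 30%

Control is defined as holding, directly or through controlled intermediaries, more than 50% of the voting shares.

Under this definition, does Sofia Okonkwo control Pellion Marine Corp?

Yes

Sofia holds 75% of Everline, so Sofia controls Everline.
Sofia holds 100% of Larkspur, so Sofia controls Larkspur.
Larkspur and Sofia and Everline together hold 40% + 12% + 48% = 100% of Pellion, so Sofia controls Pellion.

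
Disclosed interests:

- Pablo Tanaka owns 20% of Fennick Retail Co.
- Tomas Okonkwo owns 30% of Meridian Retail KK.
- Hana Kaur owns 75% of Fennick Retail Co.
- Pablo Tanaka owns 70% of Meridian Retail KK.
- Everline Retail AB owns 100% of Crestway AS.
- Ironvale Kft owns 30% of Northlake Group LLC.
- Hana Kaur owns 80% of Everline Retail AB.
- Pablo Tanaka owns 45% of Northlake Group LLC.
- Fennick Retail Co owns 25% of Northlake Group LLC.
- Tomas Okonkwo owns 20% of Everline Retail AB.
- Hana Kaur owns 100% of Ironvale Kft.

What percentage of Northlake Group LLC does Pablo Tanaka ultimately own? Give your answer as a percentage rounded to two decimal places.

Pablo reaches Northlake along 2 paths.
Via Fennick: 20% × 25% = 5%.
Direct stake: 45% = 45%.
Total: 5% + 45% = 50%.
Rounded: 50.00%.

50.00%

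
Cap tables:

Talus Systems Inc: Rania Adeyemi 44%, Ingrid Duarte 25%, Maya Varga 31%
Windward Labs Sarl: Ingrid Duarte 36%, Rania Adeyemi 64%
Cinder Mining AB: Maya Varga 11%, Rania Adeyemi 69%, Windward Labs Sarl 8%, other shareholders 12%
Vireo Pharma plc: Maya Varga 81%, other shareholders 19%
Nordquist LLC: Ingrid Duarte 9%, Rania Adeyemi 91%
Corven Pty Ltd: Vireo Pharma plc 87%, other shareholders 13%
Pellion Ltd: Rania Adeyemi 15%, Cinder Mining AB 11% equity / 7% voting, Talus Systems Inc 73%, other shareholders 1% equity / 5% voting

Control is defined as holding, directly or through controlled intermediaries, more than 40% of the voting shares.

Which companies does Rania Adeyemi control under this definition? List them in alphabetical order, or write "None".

Rania holds 44% of Talus, so Rania controls Talus.
Rania holds 64% of Windward, so Rania controls Windward.
Rania and Windward together hold 69% + 8% = 77% of Cinder, so Rania controls Cinder.
Rania holds 91% of Nordquist, so Rania controls Nordquist.
Rania and Cinder and Talus together hold 15% + 7% + 73% = 95% of Pellion, so Rania controls Pellion.
No other company's threshold is met.

Cinder Mining AB, Nordquist LLC, Pellion Ltd, Talus Systems Inc, Windward Labs Sarl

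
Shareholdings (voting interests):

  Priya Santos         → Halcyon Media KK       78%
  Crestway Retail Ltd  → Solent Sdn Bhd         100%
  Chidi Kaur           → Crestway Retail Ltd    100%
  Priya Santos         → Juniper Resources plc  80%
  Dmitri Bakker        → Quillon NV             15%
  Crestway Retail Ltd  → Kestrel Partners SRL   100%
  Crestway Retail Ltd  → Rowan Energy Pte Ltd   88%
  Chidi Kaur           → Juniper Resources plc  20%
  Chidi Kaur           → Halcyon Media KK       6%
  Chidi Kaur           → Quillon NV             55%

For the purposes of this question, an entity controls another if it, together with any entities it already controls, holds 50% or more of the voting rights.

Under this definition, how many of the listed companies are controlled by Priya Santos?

Priya holds 78% of Halcyon, so Priya controls Halcyon.
Priya holds 80% of Juniper, so Priya controls Juniper.
No other company's threshold is met.
Priya controls 2 companies.

2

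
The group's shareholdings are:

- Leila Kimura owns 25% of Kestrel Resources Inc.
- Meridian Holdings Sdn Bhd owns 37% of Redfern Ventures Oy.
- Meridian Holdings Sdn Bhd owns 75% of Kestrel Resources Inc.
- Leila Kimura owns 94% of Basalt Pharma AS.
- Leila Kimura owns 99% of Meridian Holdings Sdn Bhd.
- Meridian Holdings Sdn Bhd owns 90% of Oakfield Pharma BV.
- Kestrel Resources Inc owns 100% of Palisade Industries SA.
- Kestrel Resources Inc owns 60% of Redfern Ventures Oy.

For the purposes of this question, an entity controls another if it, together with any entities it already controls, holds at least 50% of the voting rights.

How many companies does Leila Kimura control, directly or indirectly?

6

Leila holds 99% of Meridian, so Leila controls Meridian.
Leila holds 94% of Basalt, so Leila controls Basalt.
Meridian and Leila together hold 75% + 25% = 100% of Kestrel, so Leila controls Kestrel.
Kestrel holds 100% of Palisade, so Leila controls Palisade.
Kestrel and Meridian together hold 60% + 37% = 97% of Redfern, so Leila controls Redfern.
Meridian holds 90% of Oakfield, so Leila controls Oakfield.
Leila controls 6 companies.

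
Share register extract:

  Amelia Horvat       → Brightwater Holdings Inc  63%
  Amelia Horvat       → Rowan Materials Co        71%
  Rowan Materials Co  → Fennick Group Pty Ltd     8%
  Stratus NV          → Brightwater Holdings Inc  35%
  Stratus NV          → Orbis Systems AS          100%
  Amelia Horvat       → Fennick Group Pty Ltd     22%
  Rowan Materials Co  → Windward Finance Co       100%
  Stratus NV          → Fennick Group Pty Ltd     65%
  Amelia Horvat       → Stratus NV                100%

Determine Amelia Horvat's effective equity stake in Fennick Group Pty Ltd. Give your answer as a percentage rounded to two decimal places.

Amelia reaches Fennick along 3 paths.
Via Stratus: 100% × 65% = 65%.
Direct stake: 22% = 22%.
Via Rowan: 71% × 8% = 5.68%.
Total: 65% + 22% + 5.68% = 92.68%.

92.68%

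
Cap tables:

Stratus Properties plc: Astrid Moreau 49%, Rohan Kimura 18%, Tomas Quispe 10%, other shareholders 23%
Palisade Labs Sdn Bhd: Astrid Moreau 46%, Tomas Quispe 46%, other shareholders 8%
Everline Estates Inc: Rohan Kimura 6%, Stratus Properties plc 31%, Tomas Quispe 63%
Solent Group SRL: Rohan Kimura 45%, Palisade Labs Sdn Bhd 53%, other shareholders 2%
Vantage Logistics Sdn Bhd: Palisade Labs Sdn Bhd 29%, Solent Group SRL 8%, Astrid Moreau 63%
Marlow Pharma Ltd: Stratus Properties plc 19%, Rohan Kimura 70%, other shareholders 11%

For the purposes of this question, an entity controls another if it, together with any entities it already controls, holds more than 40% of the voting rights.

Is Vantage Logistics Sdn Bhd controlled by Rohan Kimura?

No

Rohan holds 45% of Solent, so Rohan controls Solent.
Rohan holds 70% of Marlow, so Rohan controls Marlow.
In Vantage, Rohan's side holds only 8%, not > 40%.
So Rohan does not control Vantage.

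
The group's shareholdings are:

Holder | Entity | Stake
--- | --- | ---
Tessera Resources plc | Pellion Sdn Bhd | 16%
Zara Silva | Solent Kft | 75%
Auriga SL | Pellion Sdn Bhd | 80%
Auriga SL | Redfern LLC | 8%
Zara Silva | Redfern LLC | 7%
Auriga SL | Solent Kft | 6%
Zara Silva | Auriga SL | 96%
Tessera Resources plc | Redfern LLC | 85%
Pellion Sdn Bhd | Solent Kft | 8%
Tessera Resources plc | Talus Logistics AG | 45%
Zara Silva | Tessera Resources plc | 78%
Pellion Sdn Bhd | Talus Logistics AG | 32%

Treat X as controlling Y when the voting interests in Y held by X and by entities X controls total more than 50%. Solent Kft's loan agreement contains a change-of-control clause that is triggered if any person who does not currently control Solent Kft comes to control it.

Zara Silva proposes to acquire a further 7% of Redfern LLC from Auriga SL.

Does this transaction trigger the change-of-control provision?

No

The purchase adds only to Zara's holdings (Auriga's stake shrinks), so Zara is the only person who could newly come to control Solent.
Zara holds 78% of Tessera, so Zara controls Tessera.
Zara holds 96% of Auriga, so Zara controls Auriga.
Auriga and Tessera together hold 80% + 16% = 96% of Pellion, so Zara controls Pellion.
Pellion and Zara and Auriga together hold 8% + 75% + 6% = 89% of Solent, so Zara controls Solent.
So Zara already controls Solent before the transaction.
After the purchase, Zara's direct stake in Redfern rises to 7% + 7% = 14%, and Auriga's stake falls to 1%.
Zara controlled Solent already, so this is not a new person acquiring control; every other person's position is unchanged or reduced.
No new person acquires control, so the clause is not triggered.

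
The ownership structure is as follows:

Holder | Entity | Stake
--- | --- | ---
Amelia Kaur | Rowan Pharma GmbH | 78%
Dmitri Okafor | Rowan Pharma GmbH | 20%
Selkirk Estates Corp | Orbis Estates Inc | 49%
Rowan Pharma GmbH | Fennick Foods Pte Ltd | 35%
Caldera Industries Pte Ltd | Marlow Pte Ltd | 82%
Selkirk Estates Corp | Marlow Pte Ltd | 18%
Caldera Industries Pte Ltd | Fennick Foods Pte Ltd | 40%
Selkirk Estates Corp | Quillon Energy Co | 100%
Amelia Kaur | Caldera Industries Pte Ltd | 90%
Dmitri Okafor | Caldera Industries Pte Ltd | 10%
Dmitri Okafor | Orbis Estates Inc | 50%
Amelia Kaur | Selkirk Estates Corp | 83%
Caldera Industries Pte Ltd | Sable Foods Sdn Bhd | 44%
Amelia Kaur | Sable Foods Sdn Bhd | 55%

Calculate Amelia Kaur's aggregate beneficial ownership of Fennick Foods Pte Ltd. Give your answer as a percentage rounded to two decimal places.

63.30%

Amelia reaches Fennick along 2 paths.
Via Caldera: 90% × 40% = 36%.
Via Rowan: 78% × 35% = 27.3%.
Total: 36% + 27.3% = 63.3%.
Rounded: 63.30%.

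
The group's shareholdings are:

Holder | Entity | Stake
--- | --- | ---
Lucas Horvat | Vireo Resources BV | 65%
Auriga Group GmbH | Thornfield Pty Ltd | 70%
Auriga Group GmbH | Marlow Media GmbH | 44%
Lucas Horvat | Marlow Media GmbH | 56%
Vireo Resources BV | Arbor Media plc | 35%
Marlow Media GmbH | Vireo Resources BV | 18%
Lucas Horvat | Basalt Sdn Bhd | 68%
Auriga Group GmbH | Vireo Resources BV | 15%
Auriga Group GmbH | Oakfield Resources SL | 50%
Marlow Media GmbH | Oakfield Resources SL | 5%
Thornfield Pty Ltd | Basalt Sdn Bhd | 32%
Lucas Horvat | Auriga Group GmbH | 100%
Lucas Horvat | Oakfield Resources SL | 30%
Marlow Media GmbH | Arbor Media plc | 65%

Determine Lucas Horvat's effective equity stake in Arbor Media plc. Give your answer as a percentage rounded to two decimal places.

99.30%

Lucas reaches Arbor along 6 paths.
Via Vireo: 65% × 35% = 22.75%.
Via Marlow → Vireo: 56% × 18% × 35% = 3.528%.
Via Auriga → Marlow → Vireo: 100% × 44% × 18% × 35% = 2.772%.
Via Auriga → Vireo: 100% × 15% × 35% = 5.25%.
Via Marlow: 56% × 65% = 36.4%.
Via Auriga → Marlow: 100% × 44% × 65% = 28.6%.
Total: 22.75% + 3.528% + 2.772% + 5.25% + 36.4% + 28.6% = 99.3%.
Rounded: 99.30%.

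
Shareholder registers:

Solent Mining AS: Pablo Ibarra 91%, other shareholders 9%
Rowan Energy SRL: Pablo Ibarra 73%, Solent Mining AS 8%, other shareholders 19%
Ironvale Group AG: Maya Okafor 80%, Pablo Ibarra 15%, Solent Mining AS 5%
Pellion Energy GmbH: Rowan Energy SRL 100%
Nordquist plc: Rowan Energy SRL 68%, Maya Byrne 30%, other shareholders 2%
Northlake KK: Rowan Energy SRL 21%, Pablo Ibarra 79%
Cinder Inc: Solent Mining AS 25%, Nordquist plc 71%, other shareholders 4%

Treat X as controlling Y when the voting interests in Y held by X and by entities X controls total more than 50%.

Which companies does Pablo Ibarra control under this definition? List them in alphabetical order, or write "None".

Cinder Inc, Nordquist plc, Northlake KK, Pellion Energy GmbH, Rowan Energy SRL, Solent Mining AS

Pablo holds 91% of Solent, so Pablo controls Solent.
Pablo and Solent together hold 73% + 8% = 81% of Rowan, so Pablo controls Rowan.
Rowan holds 100% of Pellion, so Pablo controls Pellion.
Rowan holds 68% of Nordquist, so Pablo controls Nordquist.
Rowan and Pablo together hold 21% + 79% = 100% of Northlake, so Pablo controls Northlake.
Solent and Nordquist together hold 25% + 71% = 96% of Cinder, so Pablo controls Cinder.
No other company's threshold is met.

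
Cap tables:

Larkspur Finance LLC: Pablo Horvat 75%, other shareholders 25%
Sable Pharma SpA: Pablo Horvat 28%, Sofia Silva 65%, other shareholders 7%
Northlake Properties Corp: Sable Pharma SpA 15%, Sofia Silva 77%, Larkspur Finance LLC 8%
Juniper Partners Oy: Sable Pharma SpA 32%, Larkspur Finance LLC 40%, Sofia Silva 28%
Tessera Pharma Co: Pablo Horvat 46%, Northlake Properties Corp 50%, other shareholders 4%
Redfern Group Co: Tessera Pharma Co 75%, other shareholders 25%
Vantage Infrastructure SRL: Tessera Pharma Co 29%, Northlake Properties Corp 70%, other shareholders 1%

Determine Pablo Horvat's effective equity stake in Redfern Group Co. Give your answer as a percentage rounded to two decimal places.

Pablo reaches Redfern along 3 paths.
Via Tessera: 46% × 75% = 34.5%.
Via Sable → Northlake → Tessera: 28% × 15% × 50% × 75% = 1.575%.
Via Larkspur → Northlake → Tessera: 75% × 8% × 50% × 75% = 2.25%.
Total: 34.5% + 1.575% + 2.25% = 38.325%.
Rounded: 38.33%.

38.33%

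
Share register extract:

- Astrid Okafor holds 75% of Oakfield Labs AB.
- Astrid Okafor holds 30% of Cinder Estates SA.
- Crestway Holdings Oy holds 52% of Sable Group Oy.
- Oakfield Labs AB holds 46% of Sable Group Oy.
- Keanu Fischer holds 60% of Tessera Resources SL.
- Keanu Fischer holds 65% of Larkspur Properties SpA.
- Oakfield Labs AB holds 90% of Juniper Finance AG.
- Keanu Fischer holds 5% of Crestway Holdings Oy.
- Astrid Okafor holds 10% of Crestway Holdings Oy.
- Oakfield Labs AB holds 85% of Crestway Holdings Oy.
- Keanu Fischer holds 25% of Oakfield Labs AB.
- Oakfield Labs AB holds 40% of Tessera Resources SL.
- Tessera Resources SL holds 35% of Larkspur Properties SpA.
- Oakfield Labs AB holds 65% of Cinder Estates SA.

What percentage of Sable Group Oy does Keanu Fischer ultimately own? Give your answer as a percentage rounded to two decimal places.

Keanu reaches Sable along 3 paths.
Via Oakfield: 25% × 46% = 11.5%.
Via Crestway: 5% × 52% = 2.6%.
Via Oakfield → Crestway: 25% × 85% × 52% = 11.05%.
Total: 11.5% + 2.6% + 11.05% = 25.15%.

25.15%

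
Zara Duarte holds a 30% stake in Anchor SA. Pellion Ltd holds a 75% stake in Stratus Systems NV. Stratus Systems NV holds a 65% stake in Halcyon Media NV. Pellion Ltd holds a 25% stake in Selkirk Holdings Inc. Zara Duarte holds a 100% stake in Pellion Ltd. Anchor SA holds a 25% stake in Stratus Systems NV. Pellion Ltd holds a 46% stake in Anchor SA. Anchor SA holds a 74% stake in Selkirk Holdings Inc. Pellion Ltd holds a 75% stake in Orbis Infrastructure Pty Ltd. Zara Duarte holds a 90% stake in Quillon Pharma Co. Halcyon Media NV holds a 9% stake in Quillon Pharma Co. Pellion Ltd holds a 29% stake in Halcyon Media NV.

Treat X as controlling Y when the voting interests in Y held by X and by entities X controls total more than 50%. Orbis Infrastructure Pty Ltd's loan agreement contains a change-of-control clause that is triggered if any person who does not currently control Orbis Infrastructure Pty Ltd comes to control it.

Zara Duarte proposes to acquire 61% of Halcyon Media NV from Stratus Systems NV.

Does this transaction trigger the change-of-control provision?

The purchase adds only to Zara's holdings (Stratus's stake shrinks), so Zara is the only person who could newly come to control Orbis.
Zara holds 100% of Pellion, so Zara controls Pellion.
Pellion holds 75% of Orbis, so Zara controls Orbis.
So Zara already controls Orbis before the transaction.
After the purchase, Zara holds 61% of Halcyon directly, and Stratus's stake falls to 4%.
Zara controlled Orbis already, so this is not a new person acquiring control; every other person's position is unchanged or reduced.
No new person acquires control, so the clause is not triggered.

No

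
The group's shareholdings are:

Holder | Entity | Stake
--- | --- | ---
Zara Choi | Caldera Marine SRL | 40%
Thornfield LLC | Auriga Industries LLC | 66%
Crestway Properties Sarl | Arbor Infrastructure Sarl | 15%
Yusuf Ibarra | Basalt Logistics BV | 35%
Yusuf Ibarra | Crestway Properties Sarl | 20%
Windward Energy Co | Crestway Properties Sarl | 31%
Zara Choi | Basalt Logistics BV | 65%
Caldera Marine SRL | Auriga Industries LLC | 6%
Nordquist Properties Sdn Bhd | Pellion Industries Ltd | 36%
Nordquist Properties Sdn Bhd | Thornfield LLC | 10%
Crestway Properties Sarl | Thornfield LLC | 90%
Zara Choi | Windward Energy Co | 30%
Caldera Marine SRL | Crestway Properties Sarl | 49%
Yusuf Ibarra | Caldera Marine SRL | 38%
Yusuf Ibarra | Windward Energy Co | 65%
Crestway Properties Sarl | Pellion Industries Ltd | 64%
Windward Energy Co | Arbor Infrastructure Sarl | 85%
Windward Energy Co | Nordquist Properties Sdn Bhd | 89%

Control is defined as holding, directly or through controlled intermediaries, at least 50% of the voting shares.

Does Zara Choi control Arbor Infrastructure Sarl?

No

Zara holds 65% of Basalt, so Zara controls Basalt.
Neither Zara nor any entity Zara controls holds any voting interest in Arbor.
So Zara does not control Arbor.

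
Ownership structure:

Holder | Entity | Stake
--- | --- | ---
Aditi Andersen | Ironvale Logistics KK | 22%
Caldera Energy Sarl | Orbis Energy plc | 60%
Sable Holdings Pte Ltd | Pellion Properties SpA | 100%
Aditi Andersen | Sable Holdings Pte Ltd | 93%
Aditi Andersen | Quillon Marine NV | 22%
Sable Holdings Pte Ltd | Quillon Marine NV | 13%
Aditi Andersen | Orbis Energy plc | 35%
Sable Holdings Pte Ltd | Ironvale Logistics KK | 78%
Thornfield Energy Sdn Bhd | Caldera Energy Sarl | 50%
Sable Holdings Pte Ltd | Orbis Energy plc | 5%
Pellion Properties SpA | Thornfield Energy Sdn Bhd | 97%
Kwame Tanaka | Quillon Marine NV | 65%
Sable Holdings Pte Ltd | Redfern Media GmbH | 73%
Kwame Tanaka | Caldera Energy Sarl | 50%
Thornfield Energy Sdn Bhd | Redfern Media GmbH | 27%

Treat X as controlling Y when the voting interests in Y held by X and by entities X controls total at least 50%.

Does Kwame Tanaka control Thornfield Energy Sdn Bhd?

No

Kwame holds 50% of Caldera, so Kwame controls Caldera.
Kwame holds 65% of Quillon, so Kwame controls Quillon.
Caldera holds 60% of Orbis, so Kwame controls Orbis.
Neither Kwame nor any entity Kwame controls holds any voting interest in Thornfield.
So Kwame does not control Thornfield.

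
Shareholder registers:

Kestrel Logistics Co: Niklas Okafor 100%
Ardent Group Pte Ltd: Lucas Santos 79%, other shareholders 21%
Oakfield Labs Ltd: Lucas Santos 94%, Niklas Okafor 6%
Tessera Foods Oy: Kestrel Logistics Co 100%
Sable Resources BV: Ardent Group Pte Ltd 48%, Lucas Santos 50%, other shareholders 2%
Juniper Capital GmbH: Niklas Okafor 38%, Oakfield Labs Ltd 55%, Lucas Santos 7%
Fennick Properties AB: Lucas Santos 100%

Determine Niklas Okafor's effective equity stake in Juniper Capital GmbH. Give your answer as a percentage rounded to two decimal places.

Niklas reaches Juniper along 2 paths.
Direct stake: 38% = 38%.
Via Oakfield: 6% × 55% = 3.3%.
Total: 38% + 3.3% = 41.3%.
Rounded: 41.30%.

41.30%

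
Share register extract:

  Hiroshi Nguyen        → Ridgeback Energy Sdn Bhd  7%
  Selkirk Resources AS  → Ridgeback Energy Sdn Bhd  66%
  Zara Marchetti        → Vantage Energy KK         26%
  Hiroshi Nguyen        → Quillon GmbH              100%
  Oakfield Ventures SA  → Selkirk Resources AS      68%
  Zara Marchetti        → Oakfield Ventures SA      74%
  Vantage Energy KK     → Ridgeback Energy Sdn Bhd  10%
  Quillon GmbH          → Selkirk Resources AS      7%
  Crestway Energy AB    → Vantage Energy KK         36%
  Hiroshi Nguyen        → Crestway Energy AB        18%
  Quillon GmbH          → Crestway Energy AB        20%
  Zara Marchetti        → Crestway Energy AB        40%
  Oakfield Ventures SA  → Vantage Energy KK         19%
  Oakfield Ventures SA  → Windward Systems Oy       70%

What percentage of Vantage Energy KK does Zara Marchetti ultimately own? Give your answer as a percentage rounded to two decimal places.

Zara reaches Vantage along 3 paths.
Direct stake: 26% = 26%.
Via Crestway: 40% × 36% = 14.4%.
Via Oakfield: 74% × 19% = 14.06%.
Total: 26% + 14.4% + 14.06% = 54.46%.

54.46%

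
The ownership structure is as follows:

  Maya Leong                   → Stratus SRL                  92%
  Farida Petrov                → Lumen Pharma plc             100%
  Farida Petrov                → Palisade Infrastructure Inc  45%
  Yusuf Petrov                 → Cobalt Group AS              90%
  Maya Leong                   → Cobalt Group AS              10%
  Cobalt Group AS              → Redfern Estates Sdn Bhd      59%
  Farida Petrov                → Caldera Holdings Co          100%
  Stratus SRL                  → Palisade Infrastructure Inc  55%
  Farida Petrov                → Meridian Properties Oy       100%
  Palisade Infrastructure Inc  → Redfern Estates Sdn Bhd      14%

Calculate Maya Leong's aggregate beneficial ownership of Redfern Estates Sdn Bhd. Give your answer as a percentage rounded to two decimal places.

12.98%

Maya reaches Redfern along 2 paths.
Via Cobalt: 10% × 59% = 5.9%.
Via Stratus → Palisade: 92% × 55% × 14% = 7.084%.
Total: 5.9% + 7.084% = 12.984%.
Rounded: 12.98%.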